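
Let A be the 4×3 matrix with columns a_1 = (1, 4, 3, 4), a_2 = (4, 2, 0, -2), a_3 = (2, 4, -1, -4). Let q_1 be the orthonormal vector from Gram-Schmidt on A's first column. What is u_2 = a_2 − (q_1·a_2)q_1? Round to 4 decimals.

u_2 = (3.9048, 1.6190, -0.2857, -2.3810)

a_1 = (1, 4, 3, 4); ‖a_1‖ = 6.4807, so q_1 = (0.1543, 0.6172, 0.4629, 0.6172).
q_1·a_2 = 0.1543·4 + 0.6172·2 + 0.4629·0 + 0.6172·(-2) = 0.6172.
u_2 = a_2 − 0.6172·q_1 = (3.9048, 1.6190, -0.2857, -2.3810).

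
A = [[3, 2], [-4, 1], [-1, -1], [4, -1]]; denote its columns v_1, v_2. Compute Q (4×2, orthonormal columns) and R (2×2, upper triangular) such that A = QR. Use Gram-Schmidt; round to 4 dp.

Q = [[0.4629, 0.7843], [-0.6172, 0.3426], [-0.1543, -0.3876], [0.6172, -0.3426]], R = [[6.4807, -0.1543], [0.0000, 2.6412]]

q_1 = v_1/‖v_1‖ = (3, -4, -1, 4)/6.4807 = (0.4629, -0.6172, -0.1543, 0.6172).
r_{12} = q_1·v_2 = -0.1543.
u_2 = v_2 + 0.1543·q_1 = (2.0714, 0.9048, -1.0238, -0.9048).
‖u_2‖ = 2.6412, so q_2 = (0.7843, 0.3426, -0.3876, -0.3426).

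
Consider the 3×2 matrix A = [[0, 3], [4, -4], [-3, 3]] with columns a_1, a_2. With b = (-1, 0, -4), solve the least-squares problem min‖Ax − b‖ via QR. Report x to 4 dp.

a_1 = (0, 4, -3); ‖a_1‖ = 5.0000, so q_1 = (0.0000, 0.8000, -0.6000).
q_1·a_2 = 0.0000·3 + 0.8000·(-4) + (-0.6000)·3 = -5.0000.
u_2 = a_2 + 5.0000·q_1 = (3.0000, 0.0000, 0.0000).
‖u_2‖ = 3.0000, so q_2 = (1.0000, 0.0000, 0.0000).
Qᵀb = (2.4000, -1.0000).
Back-substitute: x_2 = -1.0000/3.0000 = -0.3333.
x_1 = (2.4000 + 5.0000·(-0.3333))/5.0000 = 0.1467.

x = (0.1467, -0.3333)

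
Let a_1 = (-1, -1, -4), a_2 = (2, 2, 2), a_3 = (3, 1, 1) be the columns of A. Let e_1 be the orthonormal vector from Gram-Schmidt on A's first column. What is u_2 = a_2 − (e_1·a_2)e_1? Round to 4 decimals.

u_2 = (1.3333, 1.3333, -0.6667)

a_1 = (-1, -1, -4); ‖a_1‖ = 4.2426, so e_1 = (-0.2357, -0.2357, -0.9428).
e_1·a_2 = (-0.2357)·2 + (-0.2357)·2 + (-0.9428)·2 = -2.8284.
u_2 = a_2 + 2.8284·e_1 = (1.3333, 1.3333, -0.6667).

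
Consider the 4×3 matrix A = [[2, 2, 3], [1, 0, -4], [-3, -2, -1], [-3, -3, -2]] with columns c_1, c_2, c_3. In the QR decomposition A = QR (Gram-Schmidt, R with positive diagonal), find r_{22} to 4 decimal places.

q_1 = c_1/‖c_1‖ = (2, 1, -3, -3)/4.7958 = (0.4170, 0.2085, -0.6255, -0.6255).
r_{12} = q_1·c_2 = 3.9618.
u_2 = c_2 − 3.9618·q_1 = (0.3478, -0.8261, 0.4783, -0.5217).
r_{22} = ‖u_2‖ = 1.1421.

r_{22} = 1.1421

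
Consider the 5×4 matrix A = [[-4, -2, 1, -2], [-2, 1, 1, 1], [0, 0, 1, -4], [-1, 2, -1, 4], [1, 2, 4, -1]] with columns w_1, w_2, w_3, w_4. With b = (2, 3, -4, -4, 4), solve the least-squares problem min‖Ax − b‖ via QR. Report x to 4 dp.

q_1 = w_1/‖w_1‖ = (-4, -2, 0, -1, 1)/4.6904 = (-0.8528, -0.4264, 0.0000, -0.2132, 0.2132).
r_{12} = q_1·w_2 = 1.2792.
u_2 = w_2 − 1.2792·q_1 = (-0.9091, 1.5455, 0.0000, 2.2727, 1.7273).
‖u_2‖ = 3.3710, so q_2 = (-0.2697, 0.4585, 0.0000, 0.6742, 0.5124).
r_{13} = q_1·w_3 = -0.2132; r_{23} = q_2·w_3 = 1.5641.
u_3 = w_3 + 0.2132·q_1 − 1.5641·q_2 = (1.2400, 0.1920, 1.0000, -2.1000, 3.2440).
‖u_3‖ = 4.1843, so q_3 = (0.2963, 0.0459, 0.2390, -0.5019, 0.7753).
r_{14} = q_1·w_4 = 0.2132; r_{24} = q_2·w_4 = 3.1822; r_{34} = q_3·w_4 = -4.2856.
u_4 = w_4 − 0.2132·q_1 − 3.1822·q_2 + 4.2856·q_3 = (0.3100, -0.1714, -2.9758, -0.2509, 0.6466).
‖u_4‖ = 3.0760, so q_4 = (0.1008, -0.0557, -0.9674, -0.0816, 0.2102).
Qᵀb = (-1.2792, 0.1888, 4.8831, 5.0711).
Back-substitute: x_4 = 5.0711/3.0760 = 1.6486.
x_3 = (4.8831 + 4.2856·1.6486)/4.1843 = 2.8556.
x_2 = (0.1888 − 1.5641·2.8556 − 3.1822·1.6486)/3.3710 = -2.8253.
x_1 = (-1.2792 − 1.2792·(-2.8253) + 0.2132·2.8556 − 0.2132·1.6486)/4.6904 = 0.5527.

x = (0.5527, -2.8253, 2.8556, 1.6486)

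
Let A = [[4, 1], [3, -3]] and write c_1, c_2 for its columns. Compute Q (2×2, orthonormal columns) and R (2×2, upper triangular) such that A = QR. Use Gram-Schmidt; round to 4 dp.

Q = [[0.8000, 0.6000], [0.6000, -0.8000]], R = [[5.0000, -1.0000], [0.0000, 3.0000]]

c_1 = (4, 3); ‖c_1‖ = 5.0000, so e_1 = (0.8000, 0.6000).
e_1·c_2 = 0.8000·1 + 0.6000·(-3) = -1.0000.
u_2 = c_2 + 1.0000·e_1 = (1.8000, -2.4000).
‖u_2‖ = 3.0000, so e_2 = (0.6000, -0.8000).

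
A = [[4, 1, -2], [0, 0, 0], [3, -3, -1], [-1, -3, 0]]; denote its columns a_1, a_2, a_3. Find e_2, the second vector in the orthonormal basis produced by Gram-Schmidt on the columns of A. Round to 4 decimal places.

a_1 = (4, 0, 3, -1); ‖a_1‖ = 5.0990, so e_1 = (0.7845, 0.0000, 0.5883, -0.1961).
e_1·a_2 = 0.7845·1 + 0.0000·0 + 0.5883·(-3) + (-0.1961)·(-3) = -0.3922.
u_2 = a_2 + 0.3922·e_1 = (1.3077, 0.0000, -2.7692, -3.0769).
‖u_2‖ = 4.3412, so e_2 = (0.3012, 0.0000, -0.6379, -0.7088).

e_2 = (0.3012, 0.0000, -0.6379, -0.7088)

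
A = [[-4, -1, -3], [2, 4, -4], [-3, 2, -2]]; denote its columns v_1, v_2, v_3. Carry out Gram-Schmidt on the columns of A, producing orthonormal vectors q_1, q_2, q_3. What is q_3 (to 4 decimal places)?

q_3 = (-0.6684, -0.4595, 0.5849)

q_1 = v_1/‖v_1‖ = (-4, 2, -3)/5.3852 = (-0.7428, 0.3714, -0.5571).
r_{12} = q_1·v_2 = 1.1142.
u_2 = v_2 − 1.1142·q_1 = (-0.1724, 3.5862, 2.6207).
‖u_2‖ = 4.4451, so q_2 = (-0.0388, 0.8068, 0.5896).
r_{13} = q_1·v_3 = 1.8570; r_{23} = q_2·v_3 = -4.2899.
u_3 = v_3 − 1.8570·q_1 + 4.2899·q_2 = (-1.7871, -1.2286, 1.5637).
‖u_3‖ = 2.6736, so q_3 = (-0.6684, -0.4595, 0.5849).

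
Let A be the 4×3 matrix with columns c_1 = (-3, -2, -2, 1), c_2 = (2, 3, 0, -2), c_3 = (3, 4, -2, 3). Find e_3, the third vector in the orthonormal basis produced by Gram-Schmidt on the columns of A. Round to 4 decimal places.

e_1 = c_1/‖c_1‖ = (-3, -2, -2, 1)/4.2426 = (-0.7071, -0.4714, -0.4714, 0.2357).
r_{12} = e_1·c_2 = -3.2998.
u_2 = c_2 + 3.2998·e_1 = (-0.3333, 1.4444, -1.5556, -1.2222).
‖u_2‖ = 2.4721, so e_2 = (-0.1348, 0.5843, -0.6293, -0.4944).
r_{13} = e_1·c_3 = -2.3570; r_{23} = e_2·c_3 = 1.7080.
u_3 = c_3 + 2.3570·e_1 − 1.7080·e_2 = (1.5636, 1.8909, -2.0364, 4.4000).
‖u_3‖ = 5.4339, so e_3 = (0.2878, 0.3480, -0.3748, 0.8097).

e_3 = (0.2878, 0.3480, -0.3748, 0.8097)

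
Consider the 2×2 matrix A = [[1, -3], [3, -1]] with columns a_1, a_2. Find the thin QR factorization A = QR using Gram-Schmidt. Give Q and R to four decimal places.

Q = [[0.3162, -0.9487], [0.9487, 0.3162]], R = [[3.1623, -1.8974], [0.0000, 2.5298]]

a_1 = (1, 3); ‖a_1‖ = 3.1623, so q_1 = (0.3162, 0.9487).
q_1·a_2 = 0.3162·(-3) + 0.9487·(-1) = -1.8974.
u_2 = a_2 + 1.8974·q_1 = (-2.4000, 0.8000).
‖u_2‖ = 2.5298, so q_2 = (-0.9487, 0.3162).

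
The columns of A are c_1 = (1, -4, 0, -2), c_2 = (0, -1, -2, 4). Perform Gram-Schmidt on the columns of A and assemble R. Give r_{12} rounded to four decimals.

r_{12} = -0.8729

c_1 = (1, -4, 0, -2); ‖c_1‖ = 4.5826, so e_1 = (0.2182, -0.8729, 0.0000, -0.4364).
r_{12} = e_1·c_2 = -0.8729.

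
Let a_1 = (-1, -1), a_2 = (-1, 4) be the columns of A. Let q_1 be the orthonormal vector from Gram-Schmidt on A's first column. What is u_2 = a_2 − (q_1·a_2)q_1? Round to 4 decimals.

a_1 = (-1, -1); ‖a_1‖ = 1.4142, so q_1 = (-0.7071, -0.7071).
q_1·a_2 = (-0.7071)·(-1) + (-0.7071)·4 = -2.1213.
u_2 = a_2 + 2.1213·q_1 = (-2.5000, 2.5000).

u_2 = (-2.5000, 2.5000)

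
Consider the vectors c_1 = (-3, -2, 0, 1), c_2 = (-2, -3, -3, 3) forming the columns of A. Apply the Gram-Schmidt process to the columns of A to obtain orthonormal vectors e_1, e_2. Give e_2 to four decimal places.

e_2 = (0.3143, -0.2218, -0.7764, 0.4991)

c_1 = (-3, -2, 0, 1); ‖c_1‖ = 3.7417, so e_1 = (-0.8018, -0.5345, 0.0000, 0.2673).
e_1·c_2 = (-0.8018)·(-2) + (-0.5345)·(-3) + 0.0000·(-3) + 0.2673·3 = 4.0089.
u_2 = c_2 − 4.0089·e_1 = (1.2143, -0.8571, -3.0000, 1.9286).
‖u_2‖ = 3.8638, so e_2 = (0.3143, -0.2218, -0.7764, 0.4991).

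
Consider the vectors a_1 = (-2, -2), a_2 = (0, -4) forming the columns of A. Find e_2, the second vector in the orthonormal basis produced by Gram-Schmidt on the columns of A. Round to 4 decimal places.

e_1 = a_1/‖a_1‖ = (-2, -2)/2.8284 = (-0.7071, -0.7071).
r_{12} = e_1·a_2 = 2.8284.
u_2 = a_2 − 2.8284·e_1 = (2.0000, -2.0000).
‖u_2‖ = 2.8284, so e_2 = (0.7071, -0.7071).

e_2 = (0.7071, -0.7071)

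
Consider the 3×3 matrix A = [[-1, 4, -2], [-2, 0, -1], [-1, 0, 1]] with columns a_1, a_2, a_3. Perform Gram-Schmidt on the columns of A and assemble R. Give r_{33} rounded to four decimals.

a_1 = (-1, -2, -1); ‖a_1‖ = 2.4495, so e_1 = (-0.4082, -0.8165, -0.4082).
e_1·a_2 = (-0.4082)·4 + (-0.8165)·0 + (-0.4082)·0 = -1.6330.
u_2 = a_2 + 1.6330·e_1 = (3.3333, -1.3333, -0.6667).
‖u_2‖ = 3.6515, so e_2 = (0.9129, -0.3651, -0.1826).
e_1·a_3 = (-0.4082)·(-2) + (-0.8165)·(-1) + (-0.4082)·1 = 1.2247; e_2·a_3 = 0.9129·(-2) + (-0.3651)·(-1) + (-0.1826)·1 = -1.6432.
u_3 = a_3 − 1.2247·e_1 + 1.6432·e_2 = (0.0000, -0.6000, 1.2000).
r_{33} = ‖u_3‖ = 1.3416.

r_{33} = 1.3416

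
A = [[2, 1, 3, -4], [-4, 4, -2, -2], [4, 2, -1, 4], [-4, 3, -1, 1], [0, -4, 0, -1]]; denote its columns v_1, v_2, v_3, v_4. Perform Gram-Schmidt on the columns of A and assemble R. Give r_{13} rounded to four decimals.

q_1 = v_1/‖v_1‖ = (2, -4, 4, -4, 0)/7.2111 = (0.2774, -0.5547, 0.5547, -0.5547, 0.0000).
r_{13} = q_1·v_3 = 1.9415.

r_{13} = 1.9415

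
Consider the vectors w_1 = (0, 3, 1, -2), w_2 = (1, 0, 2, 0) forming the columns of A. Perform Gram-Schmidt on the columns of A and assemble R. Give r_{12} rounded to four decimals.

r_{12} = 0.5345

w_1 = (0, 3, 1, -2); ‖w_1‖ = 3.7417, so e_1 = (0.0000, 0.8018, 0.2673, -0.5345).
r_{12} = e_1·w_2 = 0.5345.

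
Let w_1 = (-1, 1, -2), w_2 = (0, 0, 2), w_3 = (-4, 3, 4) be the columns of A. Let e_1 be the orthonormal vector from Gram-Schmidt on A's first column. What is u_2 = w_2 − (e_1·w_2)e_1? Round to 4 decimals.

u_2 = (-0.6667, 0.6667, 0.6667)

e_1 = w_1/‖w_1‖ = (-1, 1, -2)/2.4495 = (-0.4082, 0.4082, -0.8165).
r_{12} = e_1·w_2 = -1.6330.
u_2 = w_2 + 1.6330·e_1 = (-0.6667, 0.6667, 0.6667).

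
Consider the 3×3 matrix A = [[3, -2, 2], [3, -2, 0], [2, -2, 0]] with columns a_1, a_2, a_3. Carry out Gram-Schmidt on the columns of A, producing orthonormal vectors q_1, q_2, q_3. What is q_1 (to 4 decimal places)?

q_1 = a_1/‖a_1‖ = (3, 3, 2)/4.6904 = (0.6396, 0.6396, 0.4264).

q_1 = (0.6396, 0.6396, 0.4264)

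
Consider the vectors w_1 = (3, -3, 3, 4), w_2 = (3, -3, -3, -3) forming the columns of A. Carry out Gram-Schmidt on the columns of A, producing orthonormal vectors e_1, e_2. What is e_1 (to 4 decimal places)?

e_1 = (0.4575, -0.4575, 0.4575, 0.6100)

w_1 = (3, -3, 3, 4); ‖w_1‖ = 6.5574, so e_1 = (0.4575, -0.4575, 0.4575, 0.6100).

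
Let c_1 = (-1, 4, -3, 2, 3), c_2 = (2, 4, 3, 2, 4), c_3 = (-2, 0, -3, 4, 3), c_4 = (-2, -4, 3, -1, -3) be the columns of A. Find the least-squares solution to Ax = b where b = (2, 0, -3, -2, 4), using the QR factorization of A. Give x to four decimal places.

x = (-0.9744, -0.2147, 0.3167, -1.4307)

e_1 = c_1/‖c_1‖ = (-1, 4, -3, 2, 3)/6.2450 = (-0.1601, 0.6405, -0.4804, 0.3203, 0.4804).
r_{12} = e_1·c_2 = 3.3627.
u_2 = c_2 − 3.3627·e_1 = (2.5385, 1.8462, 4.6154, 0.9231, 2.3846).
‖u_2‖ = 6.1394, so e_2 = (0.4135, 0.3007, 0.7518, 0.1504, 0.3884).
r_{13} = e_1·c_3 = 4.4836; r_{23} = e_2·c_3 = -1.3156.
u_3 = c_3 − 4.4836·e_1 + 1.3156·e_2 = (-0.7381, -2.4762, 0.1429, 2.7619, 1.3571).
‖u_3‖ = 4.0208, so e_3 = (-0.1836, -0.6158, 0.0355, 0.6869, 0.3375).
r_{14} = e_1·c_4 = -5.4444; r_{24} = e_2·c_4 = -1.0901; r_{34} = e_3·c_4 = 1.2376.
u_4 = c_4 + 5.4444·e_1 + 1.0901·e_2 − 1.2376·e_3 = (-2.1939, 0.5772, 1.1601, 0.0574, -0.3790).
‖u_4‖ = 2.5766, so e_4 = (-0.8515, 0.2240, 0.4502, 0.0223, -0.1471).
Qᵀb = (2.4019, -0.1754, -0.4974, -3.6865).
Back-substitute: x_4 = -3.6865/2.5766 = -1.4307.
x_3 = (-0.4974 − 1.2376·(-1.4307))/4.0208 = 0.3167.
x_2 = (-0.1754 + 1.3156·0.3167 + 1.0901·(-1.4307))/6.1394 = -0.2147.
x_1 = (2.4019 − 3.3627·(-0.2147) − 4.4836·0.3167 + 5.4444·(-1.4307))/6.2450 = -0.9744.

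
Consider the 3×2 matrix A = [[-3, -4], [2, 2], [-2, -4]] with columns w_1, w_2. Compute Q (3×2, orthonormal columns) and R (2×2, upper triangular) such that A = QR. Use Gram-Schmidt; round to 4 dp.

Q = [[-0.7276, 0.1617], [0.4851, -0.5659], [-0.4851, -0.8085]], R = [[4.1231, 5.8209], [0.0000, 1.4552]]

w_1 = (-3, 2, -2); ‖w_1‖ = 4.1231, so e_1 = (-0.7276, 0.4851, -0.4851).
e_1·w_2 = (-0.7276)·(-4) + 0.4851·2 + (-0.4851)·(-4) = 5.8209.
u_2 = w_2 − 5.8209·e_1 = (0.2353, -0.8235, -1.1765).
‖u_2‖ = 1.4552, so e_2 = (0.1617, -0.5659, -0.8085).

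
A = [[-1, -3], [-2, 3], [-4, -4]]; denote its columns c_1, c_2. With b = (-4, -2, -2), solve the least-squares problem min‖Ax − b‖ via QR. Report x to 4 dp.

x = (0.6642, 0.1578)

c_1 = (-1, -2, -4); ‖c_1‖ = 4.5826, so e_1 = (-0.2182, -0.4364, -0.8729).
e_1·c_2 = (-0.2182)·(-3) + (-0.4364)·3 + (-0.8729)·(-4) = 2.8368.
u_2 = c_2 − 2.8368·e_1 = (-2.3810, 4.2381, -1.5238).
‖u_2‖ = 5.0943, so e_2 = (-0.4674, 0.8319, -0.2991).
Qᵀb = (3.4915, 0.8039).
Back-substitute: x_2 = 0.8039/5.0943 = 0.1578.
x_1 = (3.4915 − 2.8368·0.1578)/4.5826 = 0.6642.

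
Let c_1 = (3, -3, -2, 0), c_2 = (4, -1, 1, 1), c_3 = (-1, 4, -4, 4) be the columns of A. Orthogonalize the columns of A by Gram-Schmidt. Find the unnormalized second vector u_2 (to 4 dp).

u_2 = (2.2273, 0.7727, 2.1818, 1.0000)

c_1 = (3, -3, -2, 0); ‖c_1‖ = 4.6904, so q_1 = (0.6396, -0.6396, -0.4264, 0.0000).
q_1·c_2 = 0.6396·4 + (-0.6396)·(-1) + (-0.4264)·1 + 0.0000·1 = 2.7716.
u_2 = c_2 − 2.7716·q_1 = (2.2273, 0.7727, 2.1818, 1.0000).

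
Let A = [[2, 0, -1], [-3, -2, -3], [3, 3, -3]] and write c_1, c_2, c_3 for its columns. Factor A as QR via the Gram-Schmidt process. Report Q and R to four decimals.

Q = [[0.4264, -0.8189, -0.3841], [-0.6396, 0.0273, -0.7682], [0.6396, 0.5732, -0.5121]], R = [[4.6904, 3.1980, -0.4264], [0.0000, 1.6652, -0.9827], [0.0000, 0.0000, 4.2252]]

c_1 = (2, -3, 3); ‖c_1‖ = 4.6904, so q_1 = (0.4264, -0.6396, 0.6396).
q_1·c_2 = 0.4264·0 + (-0.6396)·(-2) + 0.6396·3 = 3.1980.
u_2 = c_2 − 3.1980·q_1 = (-1.3636, 0.0455, 0.9545).
‖u_2‖ = 1.6652, so q_2 = (-0.8189, 0.0273, 0.5732).
q_1·c_3 = 0.4264·(-1) + (-0.6396)·(-3) + 0.6396·(-3) = -0.4264; q_2·c_3 = (-0.8189)·(-1) + 0.0273·(-3) + 0.5732·(-3) = -0.9827.
u_3 = c_3 + 0.4264·q_1 + 0.9827·q_2 = (-1.6230, -3.2459, -2.1639).
‖u_3‖ = 4.2252, so q_3 = (-0.3841, -0.7682, -0.5121).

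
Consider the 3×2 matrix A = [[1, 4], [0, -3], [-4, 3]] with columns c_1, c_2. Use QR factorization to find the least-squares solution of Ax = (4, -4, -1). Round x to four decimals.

q_1 = c_1/‖c_1‖ = (1, 0, -4)/4.1231 = (0.2425, 0.0000, -0.9701).
r_{12} = q_1·c_2 = -1.9403.
u_2 = c_2 + 1.9403·q_1 = (4.4706, -3.0000, 1.1176).
‖u_2‖ = 5.4987, so q_2 = (0.8130, -0.5456, 0.2033).
Qᵀb = (1.9403, 5.2312).
Back-substitute: x_2 = 5.2312/5.4987 = 0.9514.
x_1 = (1.9403 + 1.9403·0.9514)/4.1231 = 0.9183.

x = (0.9183, 0.9514)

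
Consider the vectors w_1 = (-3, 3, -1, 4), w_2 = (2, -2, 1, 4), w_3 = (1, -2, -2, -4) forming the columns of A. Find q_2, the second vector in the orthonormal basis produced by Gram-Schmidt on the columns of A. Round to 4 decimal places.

q_2 = (0.4538, -0.4538, 0.2183, 0.7352)

q_1 = w_1/‖w_1‖ = (-3, 3, -1, 4)/5.9161 = (-0.5071, 0.5071, -0.1690, 0.6761).
r_{12} = q_1·w_2 = 0.5071.
u_2 = w_2 − 0.5071·q_1 = (2.2571, -2.2571, 1.0857, 3.6571).
‖u_2‖ = 4.9742, so q_2 = (0.4538, -0.4538, 0.2183, 0.7352).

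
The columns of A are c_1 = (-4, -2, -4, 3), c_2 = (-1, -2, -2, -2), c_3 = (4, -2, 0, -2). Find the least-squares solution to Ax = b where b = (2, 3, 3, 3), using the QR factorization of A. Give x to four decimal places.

x = (0.0213, -1.5900, 0.1143)

e_1 = c_1/‖c_1‖ = (-4, -2, -4, 3)/6.7082 = (-0.5963, -0.2981, -0.5963, 0.4472).
r_{12} = e_1·c_2 = 1.4907.
u_2 = c_2 − 1.4907·e_1 = (-0.1111, -1.5556, -1.1111, -2.6667).
‖u_2‖ = 3.2830, so e_2 = (-0.0338, -0.4738, -0.3384, -0.8123).
r_{13} = e_1·c_3 = -2.6833; r_{23} = e_2·c_3 = 2.4368.
u_3 = c_3 + 2.6833·e_1 − 2.4368·e_2 = (2.4825, -1.6454, -0.7753, 1.1794).
‖u_3‖ = 3.2957, so e_3 = (0.7532, -0.4992, -0.2352, 0.3579).
Qᵀb = (-2.5342, -4.9414, 0.3766).
Back-substitute: x_3 = 0.3766/3.2957 = 0.1143.
x_2 = (-4.9414 − 2.4368·0.1143)/3.2830 = -1.5900.
x_1 = (-2.5342 − 1.4907·(-1.5900) + 2.6833·0.1143)/6.7082 = 0.0213.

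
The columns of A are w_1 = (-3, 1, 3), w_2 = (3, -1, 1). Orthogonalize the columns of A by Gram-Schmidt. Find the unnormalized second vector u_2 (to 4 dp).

w_1 = (-3, 1, 3); ‖w_1‖ = 4.3589, so e_1 = (-0.6882, 0.2294, 0.6882).
e_1·w_2 = (-0.6882)·3 + 0.2294·(-1) + 0.6882·1 = -1.6059.
u_2 = w_2 + 1.6059·e_1 = (1.8947, -0.6316, 2.1053).

u_2 = (1.8947, -0.6316, 2.1053)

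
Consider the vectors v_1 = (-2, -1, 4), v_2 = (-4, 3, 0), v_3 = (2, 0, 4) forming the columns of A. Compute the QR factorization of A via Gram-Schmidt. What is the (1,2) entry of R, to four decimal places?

e_1 = v_1/‖v_1‖ = (-2, -1, 4)/4.5826 = (-0.4364, -0.2182, 0.8729).
r_{12} = e_1·v_2 = 1.0911.

r_{12} = 1.0911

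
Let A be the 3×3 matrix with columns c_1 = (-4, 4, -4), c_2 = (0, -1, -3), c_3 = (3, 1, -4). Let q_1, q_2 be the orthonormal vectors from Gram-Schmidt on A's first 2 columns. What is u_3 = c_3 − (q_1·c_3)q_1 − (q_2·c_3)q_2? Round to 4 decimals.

c_1 = (-4, 4, -4); ‖c_1‖ = 6.9282, so q_1 = (-0.5774, 0.5774, -0.5774).
q_1·c_2 = (-0.5774)·0 + 0.5774·(-1) + (-0.5774)·(-3) = 1.1547.
u_2 = c_2 − 1.1547·q_1 = (0.6667, -1.6667, -2.3333).
‖u_2‖ = 2.9439, so q_2 = (0.2265, -0.5661, -0.7926).
q_1·c_3 = (-0.5774)·3 + 0.5774·1 + (-0.5774)·(-4) = 1.1547; q_2·c_3 = 0.2265·3 + (-0.5661)·1 + (-0.7926)·(-4) = 3.2836.
u_3 = c_3 − 1.1547·q_1 − 3.2836·q_2 = (2.9231, 2.1923, -0.7308).

u_3 = (2.9231, 2.1923, -0.7308)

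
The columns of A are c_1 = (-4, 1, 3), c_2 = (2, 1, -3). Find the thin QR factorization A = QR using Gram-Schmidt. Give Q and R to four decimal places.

q_1 = c_1/‖c_1‖ = (-4, 1, 3)/5.0990 = (-0.7845, 0.1961, 0.5883).
r_{12} = q_1·c_2 = -3.1379.
u_2 = c_2 + 3.1379·q_1 = (-0.4615, 1.6154, -1.1538).
‖u_2‖ = 2.0381, so q_2 = (-0.2265, 0.7926, -0.5661).

Q = [[-0.7845, -0.2265], [0.1961, 0.7926], [0.5883, -0.5661]], R = [[5.0990, -3.1379], [0.0000, 2.0381]]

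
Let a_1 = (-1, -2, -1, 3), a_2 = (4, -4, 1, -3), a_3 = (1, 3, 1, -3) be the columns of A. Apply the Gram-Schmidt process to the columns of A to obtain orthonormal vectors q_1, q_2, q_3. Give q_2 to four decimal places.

q_2 = (0.5721, -0.7628, 0.0953, -0.2860)

a_1 = (-1, -2, -1, 3); ‖a_1‖ = 3.8730, so q_1 = (-0.2582, -0.5164, -0.2582, 0.7746).
q_1·a_2 = (-0.2582)·4 + (-0.5164)·(-4) + (-0.2582)·1 + 0.7746·(-3) = -1.5492.
u_2 = a_2 + 1.5492·q_1 = (3.6000, -4.8000, 0.6000, -1.8000).
‖u_2‖ = 6.2929, so q_2 = (0.5721, -0.7628, 0.0953, -0.2860).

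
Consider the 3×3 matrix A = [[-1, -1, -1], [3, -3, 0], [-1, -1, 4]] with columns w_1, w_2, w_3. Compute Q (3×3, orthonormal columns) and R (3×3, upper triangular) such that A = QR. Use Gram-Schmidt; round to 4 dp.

Q = [[-0.3015, -0.6396, -0.7071], [0.9045, -0.4264, 0.0000], [-0.3015, -0.6396, 0.7071]], R = [[3.3166, -2.1106, -0.9045], [0.0000, 2.5584, -1.9188], [0.0000, 0.0000, 3.5355]]

w_1 = (-1, 3, -1); ‖w_1‖ = 3.3166, so q_1 = (-0.3015, 0.9045, -0.3015).
q_1·w_2 = (-0.3015)·(-1) + 0.9045·(-3) + (-0.3015)·(-1) = -2.1106.
u_2 = w_2 + 2.1106·q_1 = (-1.6364, -1.0909, -1.6364).
‖u_2‖ = 2.5584, so q_2 = (-0.6396, -0.4264, -0.6396).
q_1·w_3 = (-0.3015)·(-1) + 0.9045·0 + (-0.3015)·4 = -0.9045; q_2·w_3 = (-0.6396)·(-1) + (-0.4264)·0 + (-0.6396)·4 = -1.9188.
u_3 = w_3 + 0.9045·q_1 + 1.9188·q_2 = (-2.5000, 0.0000, 2.5000).
‖u_3‖ = 3.5355, so q_3 = (-0.7071, 0.0000, 0.7071).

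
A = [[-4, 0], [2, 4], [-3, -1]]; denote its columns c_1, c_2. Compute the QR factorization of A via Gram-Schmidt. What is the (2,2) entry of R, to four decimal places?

c_1 = (-4, 2, -3); ‖c_1‖ = 5.3852, so q_1 = (-0.7428, 0.3714, -0.5571).
q_1·c_2 = (-0.7428)·0 + 0.3714·4 + (-0.5571)·(-1) = 2.0426.
u_2 = c_2 − 2.0426·q_1 = (1.5172, 3.2414, 0.1379).
r_{22} = ‖u_2‖ = 3.5816.

r_{22} = 3.5816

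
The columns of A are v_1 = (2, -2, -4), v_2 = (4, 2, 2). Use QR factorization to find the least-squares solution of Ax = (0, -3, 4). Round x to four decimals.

v_1 = (2, -2, -4); ‖v_1‖ = 4.8990, so e_1 = (0.4082, -0.4082, -0.8165).
e_1·v_2 = 0.4082·4 + (-0.4082)·2 + (-0.8165)·2 = -0.8165.
u_2 = v_2 + 0.8165·e_1 = (4.3333, 1.6667, 1.3333).
‖u_2‖ = 4.8305, so e_2 = (0.8971, 0.3450, 0.2760).
Qᵀb = (-2.0412, 0.0690).
Back-substitute: x_2 = 0.0690/4.8305 = 0.0143.
x_1 = (-2.0412 + 0.8165·0.0143)/4.8990 = -0.4143.

x = (-0.4143, 0.0143)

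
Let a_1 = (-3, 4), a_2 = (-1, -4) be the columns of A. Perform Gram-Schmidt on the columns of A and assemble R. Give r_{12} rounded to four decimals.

a_1 = (-3, 4); ‖a_1‖ = 5.0000, so q_1 = (-0.6000, 0.8000).
r_{12} = q_1·a_2 = -2.6000.

r_{12} = -2.6000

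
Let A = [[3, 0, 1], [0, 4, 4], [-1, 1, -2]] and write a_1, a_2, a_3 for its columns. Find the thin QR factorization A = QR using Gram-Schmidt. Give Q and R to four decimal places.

e_1 = a_1/‖a_1‖ = (3, 0, -1)/3.1623 = (0.9487, 0.0000, -0.3162).
r_{12} = e_1·a_2 = -0.3162.
u_2 = a_2 + 0.3162·e_1 = (0.3000, 4.0000, 0.9000).
‖u_2‖ = 4.1110, so e_2 = (0.0730, 0.9730, 0.2189).
r_{13} = e_1·a_3 = 1.5811; r_{23} = e_2·a_3 = 3.5272.
u_3 = a_3 − 1.5811·e_1 − 3.5272·e_2 = (-0.7574, 0.5680, -2.2722).
‖u_3‖ = 2.4615, so e_3 = (-0.3077, 0.2308, -0.9231).

Q = [[0.9487, 0.0730, -0.3077], [0.0000, 0.9730, 0.2308], [-0.3162, 0.2189, -0.9231]], R = [[3.1623, -0.3162, 1.5811], [0.0000, 4.1110, 3.5272], [0.0000, 0.0000, 2.4615]]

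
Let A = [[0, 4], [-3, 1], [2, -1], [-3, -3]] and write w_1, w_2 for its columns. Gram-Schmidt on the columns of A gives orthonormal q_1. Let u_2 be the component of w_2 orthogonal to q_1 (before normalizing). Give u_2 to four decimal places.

u_2 = (4.0000, 1.5455, -1.3636, -2.4545)

w_1 = (0, -3, 2, -3); ‖w_1‖ = 4.6904, so q_1 = (0.0000, -0.6396, 0.4264, -0.6396).
q_1·w_2 = 0.0000·4 + (-0.6396)·1 + 0.4264·(-1) + (-0.6396)·(-3) = 0.8528.
u_2 = w_2 − 0.8528·q_1 = (4.0000, 1.5455, -1.3636, -2.4545).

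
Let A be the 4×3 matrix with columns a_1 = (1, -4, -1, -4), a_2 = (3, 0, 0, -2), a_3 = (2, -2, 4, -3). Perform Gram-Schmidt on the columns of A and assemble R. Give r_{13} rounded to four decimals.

r_{13} = 3.0870

q_1 = a_1/‖a_1‖ = (1, -4, -1, -4)/5.8310 = (0.1715, -0.6860, -0.1715, -0.6860).
r_{13} = q_1·a_3 = 3.0870.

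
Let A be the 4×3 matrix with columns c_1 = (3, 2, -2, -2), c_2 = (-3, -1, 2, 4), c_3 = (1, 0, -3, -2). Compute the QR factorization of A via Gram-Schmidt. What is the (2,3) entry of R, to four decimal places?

c_1 = (3, 2, -2, -2); ‖c_1‖ = 4.5826, so q_1 = (0.6547, 0.4364, -0.4364, -0.4364).
q_1·c_2 = 0.6547·(-3) + 0.4364·(-1) + (-0.4364)·2 + (-0.4364)·4 = -5.0190.
u_2 = c_2 + 5.0190·q_1 = (0.2857, 1.1905, -0.1905, 1.8095).
‖u_2‖ = 2.1931, so q_2 = (0.1303, 0.5428, -0.0869, 0.8251).
r_{23} = q_2·c_3 = -1.2594.

r_{23} = -1.2594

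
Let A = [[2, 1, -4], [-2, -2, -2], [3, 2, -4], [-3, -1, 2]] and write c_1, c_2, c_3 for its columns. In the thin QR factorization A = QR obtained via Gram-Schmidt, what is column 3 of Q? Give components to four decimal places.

q_3 = (-0.5000, -0.5000, -0.5000, -0.5000)

c_1 = (2, -2, 3, -3); ‖c_1‖ = 5.0990, so q_1 = (0.3922, -0.3922, 0.5883, -0.5883).
q_1·c_2 = 0.3922·1 + (-0.3922)·(-2) + 0.5883·2 + (-0.5883)·(-1) = 2.9417.
u_2 = c_2 − 2.9417·q_1 = (-0.1538, -0.8462, 0.2692, 0.7308).
‖u_2‖ = 1.1602, so q_2 = (-0.1326, -0.7293, 0.2320, 0.6298).
q_1·c_3 = 0.3922·(-4) + (-0.3922)·(-2) + 0.5883·(-4) + (-0.5883)·2 = -4.3146; q_2·c_3 = (-0.1326)·(-4) + (-0.7293)·(-2) + 0.2320·(-4) + 0.6298·2 = 2.3205.
u_3 = c_3 + 4.3146·q_1 − 2.3205·q_2 = (-2.0000, -2.0000, -2.0000, -2.0000).
‖u_3‖ = 4.0000, so q_3 = (-0.5000, -0.5000, -0.5000, -0.5000).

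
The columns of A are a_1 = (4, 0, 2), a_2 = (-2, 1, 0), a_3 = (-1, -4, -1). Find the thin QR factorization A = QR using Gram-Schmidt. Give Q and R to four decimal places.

q_1 = a_1/‖a_1‖ = (4, 0, 2)/4.4721 = (0.8944, 0.0000, 0.4472).
r_{12} = q_1·a_2 = -1.7889.
u_2 = a_2 + 1.7889·q_1 = (-0.4000, 1.0000, 0.8000).
‖u_2‖ = 1.3416, so q_2 = (-0.2981, 0.7454, 0.5963).
r_{13} = q_1·a_3 = -1.3416; r_{23} = q_2·a_3 = -3.2796.
u_3 = a_3 + 1.3416·q_1 + 3.2796·q_2 = (-0.7778, -1.5556, 1.5556).
‖u_3‖ = 2.3333, so q_3 = (-0.3333, -0.6667, 0.6667).

Q = [[0.8944, -0.2981, -0.3333], [0.0000, 0.7454, -0.6667], [0.4472, 0.5963, 0.6667]], R = [[4.4721, -1.7889, -1.3416], [0.0000, 1.3416, -3.2796], [0.0000, 0.0000, 2.3333]]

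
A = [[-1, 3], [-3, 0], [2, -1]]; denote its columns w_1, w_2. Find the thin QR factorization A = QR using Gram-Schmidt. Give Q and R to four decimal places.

w_1 = (-1, -3, 2); ‖w_1‖ = 3.7417, so e_1 = (-0.2673, -0.8018, 0.5345).
e_1·w_2 = (-0.2673)·3 + (-0.8018)·0 + 0.5345·(-1) = -1.3363.
u_2 = w_2 + 1.3363·e_1 = (2.6429, -1.0714, -0.2857).
‖u_2‖ = 2.8661, so e_2 = (0.9221, -0.3738, -0.0997).

Q = [[-0.2673, 0.9221], [-0.8018, -0.3738], [0.5345, -0.0997]], R = [[3.7417, -1.3363], [0.0000, 2.8661]]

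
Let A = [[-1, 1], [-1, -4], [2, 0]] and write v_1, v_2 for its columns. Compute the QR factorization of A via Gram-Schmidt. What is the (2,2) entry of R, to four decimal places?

r_{22} = 3.9370

v_1 = (-1, -1, 2); ‖v_1‖ = 2.4495, so q_1 = (-0.4082, -0.4082, 0.8165).
q_1·v_2 = (-0.4082)·1 + (-0.4082)·(-4) + 0.8165·0 = 1.2247.
u_2 = v_2 − 1.2247·q_1 = (1.5000, -3.5000, -1.0000).
r_{22} = ‖u_2‖ = 3.9370.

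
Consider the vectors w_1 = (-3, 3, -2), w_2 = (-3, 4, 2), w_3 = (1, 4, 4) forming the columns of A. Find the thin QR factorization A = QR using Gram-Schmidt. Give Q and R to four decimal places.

e_1 = w_1/‖w_1‖ = (-3, 3, -2)/4.6904 = (-0.6396, 0.6396, -0.4264).
r_{12} = e_1·w_2 = 3.6244.
u_2 = w_2 − 3.6244·e_1 = (-0.6818, 1.6818, 3.5455).
‖u_2‖ = 3.9829, so e_2 = (-0.1712, 0.4223, 0.8902).
r_{13} = e_1·w_3 = 0.2132; r_{23} = e_2·w_3 = 5.0785.
u_3 = w_3 − 0.2132·e_1 − 5.0785·e_2 = (2.0057, 1.7192, -0.4298).
‖u_3‖ = 2.6764, so e_3 = (0.7494, 0.6423, -0.1606).

Q = [[-0.6396, -0.1712, 0.7494], [0.6396, 0.4223, 0.6423], [-0.4264, 0.8902, -0.1606]], R = [[4.6904, 3.6244, 0.2132], [0.0000, 3.9829, 5.0785], [0.0000, 0.0000, 2.6764]]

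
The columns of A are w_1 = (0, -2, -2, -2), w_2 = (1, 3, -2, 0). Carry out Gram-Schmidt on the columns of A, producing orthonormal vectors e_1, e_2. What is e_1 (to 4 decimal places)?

w_1 = (0, -2, -2, -2); ‖w_1‖ = 3.4641, so e_1 = (0.0000, -0.5774, -0.5774, -0.5774).

e_1 = (0.0000, -0.5774, -0.5774, -0.5774)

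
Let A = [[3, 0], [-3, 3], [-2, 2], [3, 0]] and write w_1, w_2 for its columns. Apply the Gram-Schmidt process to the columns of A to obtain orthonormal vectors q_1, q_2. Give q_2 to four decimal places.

q_1 = w_1/‖w_1‖ = (3, -3, -2, 3)/5.5678 = (0.5388, -0.5388, -0.3592, 0.5388).
r_{12} = q_1·w_2 = -2.3349.
u_2 = w_2 + 2.3349·q_1 = (1.2581, 1.7419, 1.1613, 1.2581).
‖u_2‖ = 2.7474, so q_2 = (0.4579, 0.6340, 0.4227, 0.4579).

q_2 = (0.4579, 0.6340, 0.4227, 0.4579)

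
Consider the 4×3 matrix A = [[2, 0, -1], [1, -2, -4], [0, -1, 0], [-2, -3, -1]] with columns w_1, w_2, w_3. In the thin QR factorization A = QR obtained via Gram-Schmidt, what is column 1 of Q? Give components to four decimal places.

q_1 = (0.6667, 0.3333, 0.0000, -0.6667)

q_1 = w_1/‖w_1‖ = (2, 1, 0, -2)/3.0000 = (0.6667, 0.3333, 0.0000, -0.6667).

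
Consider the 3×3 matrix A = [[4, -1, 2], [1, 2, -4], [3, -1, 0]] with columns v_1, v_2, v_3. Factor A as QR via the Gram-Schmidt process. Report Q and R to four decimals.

q_1 = v_1/‖v_1‖ = (4, 1, 3)/5.0990 = (0.7845, 0.1961, 0.5883).
r_{12} = q_1·v_2 = -0.9806.
u_2 = v_2 + 0.9806·q_1 = (-0.2308, 2.1923, -0.4231).
‖u_2‖ = 2.2447, so q_2 = (-0.1028, 0.9767, -0.1885).
r_{13} = q_1·v_3 = 0.7845; r_{23} = q_2·v_3 = -4.1123.
u_3 = v_3 − 0.7845·q_1 + 4.1123·q_2 = (0.9618, -0.1374, -1.2366).
‖u_3‖ = 1.5727, so q_3 = (0.6116, -0.0874, -0.7863).

Q = [[0.7845, -0.1028, 0.6116], [0.1961, 0.9767, -0.0874], [0.5883, -0.1885, -0.7863]], R = [[5.0990, -0.9806, 0.7845], [0.0000, 2.2447, -4.1123], [0.0000, 0.0000, 1.5727]]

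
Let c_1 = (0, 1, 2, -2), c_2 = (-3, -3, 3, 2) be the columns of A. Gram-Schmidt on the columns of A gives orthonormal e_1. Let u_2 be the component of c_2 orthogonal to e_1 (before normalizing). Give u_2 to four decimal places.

c_1 = (0, 1, 2, -2); ‖c_1‖ = 3.0000, so e_1 = (0.0000, 0.3333, 0.6667, -0.6667).
e_1·c_2 = 0.0000·(-3) + 0.3333·(-3) + 0.6667·3 + (-0.6667)·2 = -0.3333.
u_2 = c_2 + 0.3333·e_1 = (-3.0000, -2.8889, 3.2222, 1.7778).

u_2 = (-3.0000, -2.8889, 3.2222, 1.7778)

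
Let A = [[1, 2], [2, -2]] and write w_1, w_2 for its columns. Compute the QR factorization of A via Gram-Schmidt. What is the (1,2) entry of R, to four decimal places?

r_{12} = -0.8944

w_1 = (1, 2); ‖w_1‖ = 2.2361, so e_1 = (0.4472, 0.8944).
r_{12} = e_1·w_2 = -0.8944.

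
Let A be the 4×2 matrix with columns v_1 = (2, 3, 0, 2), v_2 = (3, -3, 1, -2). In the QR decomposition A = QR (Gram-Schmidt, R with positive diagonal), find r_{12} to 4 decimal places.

r_{12} = -1.6977

q_1 = v_1/‖v_1‖ = (2, 3, 0, 2)/4.1231 = (0.4851, 0.7276, 0.0000, 0.4851).
r_{12} = q_1·v_2 = -1.6977.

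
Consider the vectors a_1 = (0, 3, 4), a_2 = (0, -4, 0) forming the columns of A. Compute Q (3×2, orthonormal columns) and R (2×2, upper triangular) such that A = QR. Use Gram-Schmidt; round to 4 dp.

e_1 = a_1/‖a_1‖ = (0, 3, 4)/5.0000 = (0.0000, 0.6000, 0.8000).
r_{12} = e_1·a_2 = -2.4000.
u_2 = a_2 + 2.4000·e_1 = (0.0000, -2.5600, 1.9200).
‖u_2‖ = 3.2000, so e_2 = (0.0000, -0.8000, 0.6000).

Q = [[0.0000, 0.0000], [0.6000, -0.8000], [0.8000, 0.6000]], R = [[5.0000, -2.4000], [0.0000, 3.2000]]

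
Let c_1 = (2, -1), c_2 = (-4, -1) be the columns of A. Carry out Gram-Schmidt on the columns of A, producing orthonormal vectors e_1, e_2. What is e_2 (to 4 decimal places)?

c_1 = (2, -1); ‖c_1‖ = 2.2361, so e_1 = (0.8944, -0.4472).
e_1·c_2 = 0.8944·(-4) + (-0.4472)·(-1) = -3.1305.
u_2 = c_2 + 3.1305·e_1 = (-1.2000, -2.4000).
‖u_2‖ = 2.6833, so e_2 = (-0.4472, -0.8944).

e_2 = (-0.4472, -0.8944)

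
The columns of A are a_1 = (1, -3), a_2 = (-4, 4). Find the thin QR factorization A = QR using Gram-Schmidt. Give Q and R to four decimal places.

Q = [[0.3162, -0.9487], [-0.9487, -0.3162]], R = [[3.1623, -5.0596], [0.0000, 2.5298]]

q_1 = a_1/‖a_1‖ = (1, -3)/3.1623 = (0.3162, -0.9487).
r_{12} = q_1·a_2 = -5.0596.
u_2 = a_2 + 5.0596·q_1 = (-2.4000, -0.8000).
‖u_2‖ = 2.5298, so q_2 = (-0.9487, -0.3162).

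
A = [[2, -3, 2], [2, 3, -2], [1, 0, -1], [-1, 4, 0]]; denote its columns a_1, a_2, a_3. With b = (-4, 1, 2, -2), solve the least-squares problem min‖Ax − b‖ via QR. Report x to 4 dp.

x = (-0.7221, -0.7140, -2.3655)

a_1 = (2, 2, 1, -1); ‖a_1‖ = 3.1623, so e_1 = (0.6325, 0.6325, 0.3162, -0.3162).
e_1·a_2 = 0.6325·(-3) + 0.6325·3 + 0.3162·0 + (-0.3162)·4 = -1.2649.
u_2 = a_2 + 1.2649·e_1 = (-2.2000, 3.8000, 0.4000, 3.6000).
‖u_2‖ = 5.6921, so e_2 = (-0.3865, 0.6676, 0.0703, 0.6325).
e_1·a_3 = 0.6325·2 + 0.6325·(-2) + 0.3162·(-1) + (-0.3162)·0 = -0.3162; e_2·a_3 = (-0.3865)·2 + 0.6676·(-2) + 0.0703·(-1) + 0.6325·0 = -2.1785.
u_3 = a_3 + 0.3162·e_1 + 2.1785·e_2 = (1.3580, -0.3457, -0.7469, 1.2778).
‖u_3‖ = 2.0382, so e_3 = (0.6663, -0.1696, -0.3665, 0.6269).
Qᵀb = (-0.6325, 1.0892, -4.8215).
Back-substitute: x_3 = -4.8215/2.0382 = -2.3655.
x_2 = (1.0892 + 2.1785·(-2.3655))/5.6921 = -0.7140.
x_1 = (-0.6325 + 1.2649·(-0.7140) + 0.3162·(-2.3655))/3.1623 = -0.7221.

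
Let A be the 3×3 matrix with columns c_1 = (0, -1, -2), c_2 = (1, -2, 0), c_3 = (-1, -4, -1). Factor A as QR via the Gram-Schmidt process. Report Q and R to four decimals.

c_1 = (0, -1, -2); ‖c_1‖ = 2.2361, so e_1 = (0.0000, -0.4472, -0.8944).
e_1·c_2 = 0.0000·1 + (-0.4472)·(-2) + (-0.8944)·0 = 0.8944.
u_2 = c_2 − 0.8944·e_1 = (1.0000, -1.6000, 0.8000).
‖u_2‖ = 2.0494, so e_2 = (0.4880, -0.7807, 0.3904).
e_1·c_3 = 0.0000·(-1) + (-0.4472)·(-4) + (-0.8944)·(-1) = 2.6833; e_2·c_3 = 0.4880·(-1) + (-0.7807)·(-4) + 0.3904·(-1) = 2.2446.
u_3 = c_3 − 2.6833·e_1 − 2.2446·e_2 = (-2.0952, -1.0476, 0.5238).
‖u_3‖ = 2.4004, so e_3 = (-0.8729, -0.4364, 0.2182).

Q = [[0.0000, 0.4880, -0.8729], [-0.4472, -0.7807, -0.4364], [-0.8944, 0.3904, 0.2182]], R = [[2.2361, 0.8944, 2.6833], [0.0000, 2.0494, 2.2446], [0.0000, 0.0000, 2.4004]]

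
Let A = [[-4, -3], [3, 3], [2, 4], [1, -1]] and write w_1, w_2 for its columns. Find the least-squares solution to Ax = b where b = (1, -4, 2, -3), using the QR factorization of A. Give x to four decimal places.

q_1 = w_1/‖w_1‖ = (-4, 3, 2, 1)/5.4772 = (-0.7303, 0.5477, 0.3651, 0.1826).
r_{12} = q_1·w_2 = 5.1121.
u_2 = w_2 − 5.1121·q_1 = (0.7333, 0.2000, 2.1333, -1.9333).
‖u_2‖ = 2.9777, so q_2 = (0.2463, 0.0672, 0.7164, -0.6493).
Qᵀb = (-2.7386, 3.3583).
Back-substitute: x_2 = 3.3583/2.9777 = 1.1278.
x_1 = (-2.7386 − 5.1121·1.1278)/5.4772 = -1.5526.

x = (-1.5526, 1.1278)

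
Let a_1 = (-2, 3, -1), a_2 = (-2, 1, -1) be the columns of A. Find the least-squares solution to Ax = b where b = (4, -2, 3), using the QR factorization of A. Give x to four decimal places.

e_1 = a_1/‖a_1‖ = (-2, 3, -1)/3.7417 = (-0.5345, 0.8018, -0.2673).
r_{12} = e_1·a_2 = 2.1381.
u_2 = a_2 − 2.1381·e_1 = (-0.8571, -0.7143, -0.4286).
‖u_2‖ = 1.1952, so e_2 = (-0.7171, -0.5976, -0.3586).
Qᵀb = (-4.5434, -2.7490).
Back-substitute: x_2 = -2.7490/1.1952 = -2.3000.
x_1 = (-4.5434 − 2.1381·(-2.3000))/3.7417 = 0.1000.

x = (0.1000, -2.3000)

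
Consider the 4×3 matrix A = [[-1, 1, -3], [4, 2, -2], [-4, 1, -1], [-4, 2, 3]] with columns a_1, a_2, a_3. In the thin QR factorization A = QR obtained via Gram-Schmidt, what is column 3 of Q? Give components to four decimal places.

a_1 = (-1, 4, -4, -4); ‖a_1‖ = 7.0000, so q_1 = (-0.1429, 0.5714, -0.5714, -0.5714).
q_1·a_2 = (-0.1429)·1 + 0.5714·2 + (-0.5714)·1 + (-0.5714)·2 = -0.7143.
u_2 = a_2 + 0.7143·q_1 = (0.8980, 2.4082, 0.5918, 1.5918).
‖u_2‖ = 3.0806, so q_2 = (0.2915, 0.7817, 0.1921, 0.5167).
q_1·a_3 = (-0.1429)·(-3) + 0.5714·(-2) + (-0.5714)·(-1) + (-0.5714)·3 = -1.8571; q_2·a_3 = 0.2915·(-3) + 0.7817·(-2) + 0.1921·(-1) + 0.5167·3 = -1.0798.
u_3 = a_3 + 1.8571·q_1 + 1.0798·q_2 = (-2.9505, -0.0946, -1.8538, 2.4968).
‖u_3‖ = 4.2878, so q_3 = (-0.6881, -0.0221, -0.4323, 0.5823).

q_3 = (-0.6881, -0.0221, -0.4323, 0.5823)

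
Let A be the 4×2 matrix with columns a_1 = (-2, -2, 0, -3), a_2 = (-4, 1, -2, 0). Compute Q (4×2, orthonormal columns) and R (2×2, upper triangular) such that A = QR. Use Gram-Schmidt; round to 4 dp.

Q = [[-0.4851, -0.7581], [-0.4851, 0.3926], [0.0000, -0.4603], [-0.7276, 0.2437]], R = [[4.1231, 1.4552], [0.0000, 4.3454]]

a_1 = (-2, -2, 0, -3); ‖a_1‖ = 4.1231, so e_1 = (-0.4851, -0.4851, 0.0000, -0.7276).
e_1·a_2 = (-0.4851)·(-4) + (-0.4851)·1 + 0.0000·(-2) + (-0.7276)·0 = 1.4552.
u_2 = a_2 − 1.4552·e_1 = (-3.2941, 1.7059, -2.0000, 1.0588).
‖u_2‖ = 4.3454, so e_2 = (-0.7581, 0.3926, -0.4603, 0.2437).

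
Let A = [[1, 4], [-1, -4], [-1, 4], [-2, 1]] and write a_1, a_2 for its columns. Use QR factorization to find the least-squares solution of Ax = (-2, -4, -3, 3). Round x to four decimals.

x = (-0.1386, -0.0147)

a_1 = (1, -1, -1, -2); ‖a_1‖ = 2.6458, so q_1 = (0.3780, -0.3780, -0.3780, -0.7559).
q_1·a_2 = 0.3780·4 + (-0.3780)·(-4) + (-0.3780)·4 + (-0.7559)·1 = 0.7559.
u_2 = a_2 − 0.7559·q_1 = (3.7143, -3.7143, 4.2857, 1.5714).
‖u_2‖ = 6.9591, so q_2 = (0.5337, -0.5337, 0.6158, 0.2258).
Qᵀb = (-0.3780, -0.1026).
Back-substitute: x_2 = -0.1026/6.9591 = -0.0147.
x_1 = (-0.3780 − 0.7559·(-0.0147))/2.6458 = -0.1386.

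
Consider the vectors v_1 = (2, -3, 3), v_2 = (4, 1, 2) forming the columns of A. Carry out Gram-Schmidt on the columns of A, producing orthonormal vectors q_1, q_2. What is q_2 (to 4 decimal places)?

q_2 = (0.7620, 0.6350, 0.1270)

v_1 = (2, -3, 3); ‖v_1‖ = 4.6904, so q_1 = (0.4264, -0.6396, 0.6396).
q_1·v_2 = 0.4264·4 + (-0.6396)·1 + 0.6396·2 = 2.3452.
u_2 = v_2 − 2.3452·q_1 = (3.0000, 2.5000, 0.5000).
‖u_2‖ = 3.9370, so q_2 = (0.7620, 0.6350, 0.1270).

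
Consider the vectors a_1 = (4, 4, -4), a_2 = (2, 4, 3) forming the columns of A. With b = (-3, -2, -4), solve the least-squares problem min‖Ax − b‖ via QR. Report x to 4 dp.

x = (0.1571, -0.9615)

a_1 = (4, 4, -4); ‖a_1‖ = 6.9282, so e_1 = (0.5774, 0.5774, -0.5774).
e_1·a_2 = 0.5774·2 + 0.5774·4 + (-0.5774)·3 = 1.7321.
u_2 = a_2 − 1.7321·e_1 = (1.0000, 3.0000, 4.0000).
‖u_2‖ = 5.0990, so e_2 = (0.1961, 0.5883, 0.7845).
Qᵀb = (-0.5774, -4.9029).
Back-substitute: x_2 = -4.9029/5.0990 = -0.9615.
x_1 = (-0.5774 − 1.7321·(-0.9615))/6.9282 = 0.1571.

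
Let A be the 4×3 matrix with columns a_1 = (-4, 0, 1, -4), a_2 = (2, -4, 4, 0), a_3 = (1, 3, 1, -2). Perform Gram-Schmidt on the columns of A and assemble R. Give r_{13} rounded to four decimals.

r_{13} = 0.8704

q_1 = a_1/‖a_1‖ = (-4, 0, 1, -4)/5.7446 = (-0.6963, 0.0000, 0.1741, -0.6963).
r_{13} = q_1·a_3 = 0.8704.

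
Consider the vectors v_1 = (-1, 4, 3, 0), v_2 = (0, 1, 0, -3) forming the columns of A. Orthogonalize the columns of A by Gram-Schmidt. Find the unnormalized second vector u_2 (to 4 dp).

u_2 = (0.1538, 0.3846, -0.4615, -3.0000)

e_1 = v_1/‖v_1‖ = (-1, 4, 3, 0)/5.0990 = (-0.1961, 0.7845, 0.5883, 0.0000).
r_{12} = e_1·v_2 = 0.7845.
u_2 = v_2 − 0.7845·e_1 = (0.1538, 0.3846, -0.4615, -3.0000).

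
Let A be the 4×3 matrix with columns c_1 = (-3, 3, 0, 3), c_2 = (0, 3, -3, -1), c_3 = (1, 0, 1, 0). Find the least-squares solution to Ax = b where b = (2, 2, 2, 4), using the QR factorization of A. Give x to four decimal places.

x = (0.7963, 0.0556, 3.2778)

q_1 = c_1/‖c_1‖ = (-3, 3, 0, 3)/5.1962 = (-0.5774, 0.5774, 0.0000, 0.5774).
r_{12} = q_1·c_2 = 1.1547.
u_2 = c_2 − 1.1547·q_1 = (0.6667, 2.3333, -3.0000, -1.6667).
‖u_2‖ = 4.2032, so q_2 = (0.1586, 0.5551, -0.7137, -0.3965).
r_{13} = q_1·c_3 = -0.5774; r_{23} = q_2·c_3 = -0.5551.
u_3 = c_3 + 0.5774·q_1 + 0.5551·q_2 = (0.7547, 0.6415, 0.6038, 0.1132).
‖u_3‖ = 1.1655, so q_3 = (0.6475, 0.5504, 0.5180, 0.0971).
Qᵀb = (2.3094, -1.5861, 3.8204).
Back-substitute: x_3 = 3.8204/1.1655 = 3.2778.
x_2 = (-1.5861 + 0.5551·3.2778)/4.2032 = 0.0556.
x_1 = (2.3094 − 1.1547·0.0556 + 0.5774·3.2778)/5.1962 = 0.7963.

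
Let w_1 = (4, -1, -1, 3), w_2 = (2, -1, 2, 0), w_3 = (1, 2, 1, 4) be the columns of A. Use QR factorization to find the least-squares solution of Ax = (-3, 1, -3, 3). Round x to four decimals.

w_1 = (4, -1, -1, 3); ‖w_1‖ = 5.1962, so e_1 = (0.7698, -0.1925, -0.1925, 0.5774).
e_1·w_2 = 0.7698·2 + (-0.1925)·(-1) + (-0.1925)·2 + 0.5774·0 = 1.3472.
u_2 = w_2 − 1.3472·e_1 = (0.9630, -0.7407, 2.2593, -0.7778).
‖u_2‖ = 2.6805, so e_2 = (0.3592, -0.2763, 0.8428, -0.2902).
e_1·w_3 = 0.7698·1 + (-0.1925)·2 + (-0.1925)·1 + 0.5774·4 = 2.5019; e_2·w_3 = 0.3592·1 + (-0.2763)·2 + 0.8428·1 + (-0.2902)·4 = -0.5112.
u_3 = w_3 − 2.5019·e_1 + 0.5112·e_2 = (-0.7423, 2.3402, 1.9124, 2.4072).
‖u_3‖ = 3.9344, so e_3 = (-0.1887, 0.5948, 0.4861, 0.6118).
Qᵀb = (-0.1925, -4.7531, 1.5381).
Back-substitute: x_3 = 1.5381/3.9344 = 0.3909.
x_2 = (-4.7531 + 0.5112·0.3909)/2.6805 = -1.6986.
x_1 = (-0.1925 − 1.3472·(-1.6986) − 2.5019·0.3909)/5.1962 = 0.2151.

x = (0.2151, -1.6986, 0.3909)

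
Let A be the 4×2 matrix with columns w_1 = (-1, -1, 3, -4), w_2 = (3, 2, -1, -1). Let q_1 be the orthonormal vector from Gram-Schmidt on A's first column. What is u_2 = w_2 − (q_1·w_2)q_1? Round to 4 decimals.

u_2 = (2.8519, 1.8519, -0.5556, -1.5926)

w_1 = (-1, -1, 3, -4); ‖w_1‖ = 5.1962, so q_1 = (-0.1925, -0.1925, 0.5774, -0.7698).
q_1·w_2 = (-0.1925)·3 + (-0.1925)·2 + 0.5774·(-1) + (-0.7698)·(-1) = -0.7698.
u_2 = w_2 + 0.7698·q_1 = (2.8519, 1.8519, -0.5556, -1.5926).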